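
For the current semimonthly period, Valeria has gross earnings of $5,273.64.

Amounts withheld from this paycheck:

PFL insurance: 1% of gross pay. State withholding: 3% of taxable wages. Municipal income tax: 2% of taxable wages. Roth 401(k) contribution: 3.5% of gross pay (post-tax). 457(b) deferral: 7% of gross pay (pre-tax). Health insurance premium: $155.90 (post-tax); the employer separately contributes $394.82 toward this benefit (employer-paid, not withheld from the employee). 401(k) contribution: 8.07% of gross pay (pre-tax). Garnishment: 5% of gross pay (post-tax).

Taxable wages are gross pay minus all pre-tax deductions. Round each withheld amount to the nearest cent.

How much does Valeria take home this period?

457(b) deferral: $5,273.64 × 0.07 = $369.15
401(k) contribution: $5,273.64 × 0.0807 = $425.58
Pre-tax total = $369.15 + $425.58 = $794.73
Taxable wages = $5,273.64 − $794.73 = $4,478.91
State withholding: $4,478.91 × 0.03 = $134.37
Municipal income tax: $4,478.91 × 0.02 = $89.58
PFL insurance: $5,273.64 × 0.01 = $52.74
Roth 401(k) contribution: $5,273.64 × 0.035 = $184.58
Garnishment: $5,273.64 × 0.05 = $263.68
Health insurance premium: $155.90
(Employer's $394.82 toward health insurance premium is not withheld from the employee.)
Total deductions = $369.15 + $425.58 + $134.37 + $89.58 + $52.74 + $184.58 + $263.68 + $155.90 = $1,675.58
Net pay = $5,273.64 − $1,675.58 = $3,598.06

$3,598.06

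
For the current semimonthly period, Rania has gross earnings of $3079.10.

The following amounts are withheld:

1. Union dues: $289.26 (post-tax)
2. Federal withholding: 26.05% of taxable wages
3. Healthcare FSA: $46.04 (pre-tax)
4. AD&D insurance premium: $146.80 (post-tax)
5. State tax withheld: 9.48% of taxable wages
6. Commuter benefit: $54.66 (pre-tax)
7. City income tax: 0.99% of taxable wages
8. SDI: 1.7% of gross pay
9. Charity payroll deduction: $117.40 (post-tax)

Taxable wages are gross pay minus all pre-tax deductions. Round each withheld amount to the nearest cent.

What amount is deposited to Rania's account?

Healthcare FSA: $46.04
Commuter benefit: $54.66
Pre-tax total = $46.04 + $54.66 = $100.70
Taxable wages = $3079.10 − $100.70 = $2978.40
Federal withholding: $2978.40 × 0.2605 = $775.87
City income tax: $2978.40 × 0.0099 = $29.49
State tax withheld: $2978.40 × 0.0948 = $282.35
SDI: $3079.10 × 0.017 = $52.34
Charity payroll deduction: $117.40
Union dues: $289.26
AD&D insurance premium: $146.80
Total deductions = $46.04 + $54.66 + $775.87 + $29.49 + $282.35 + $52.34 + $117.40 + $289.26 + $146.80 = $1794.21
Net pay = $3079.10 − $1794.21 = $1284.89

$1284.89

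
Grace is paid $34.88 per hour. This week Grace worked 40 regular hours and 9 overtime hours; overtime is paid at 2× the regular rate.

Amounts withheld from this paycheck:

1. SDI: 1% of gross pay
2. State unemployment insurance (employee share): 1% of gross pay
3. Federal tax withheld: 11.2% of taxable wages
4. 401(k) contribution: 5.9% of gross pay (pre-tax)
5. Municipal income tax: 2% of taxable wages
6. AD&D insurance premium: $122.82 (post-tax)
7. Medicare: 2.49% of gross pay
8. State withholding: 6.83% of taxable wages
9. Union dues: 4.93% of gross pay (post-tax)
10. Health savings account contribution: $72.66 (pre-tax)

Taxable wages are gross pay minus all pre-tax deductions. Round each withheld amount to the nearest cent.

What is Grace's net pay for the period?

$1,150.88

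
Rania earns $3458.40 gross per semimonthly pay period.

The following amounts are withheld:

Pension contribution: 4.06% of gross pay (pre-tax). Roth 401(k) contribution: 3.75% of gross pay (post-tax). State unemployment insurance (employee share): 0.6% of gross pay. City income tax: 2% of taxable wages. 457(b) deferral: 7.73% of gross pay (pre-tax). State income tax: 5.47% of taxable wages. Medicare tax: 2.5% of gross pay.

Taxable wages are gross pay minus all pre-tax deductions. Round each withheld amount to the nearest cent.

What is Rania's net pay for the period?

$2585.88

Pension contribution: $3458.40 × 0.0406 = $140.41
457(b) deferral: $3458.40 × 0.0773 = $267.33
Pre-tax total = $140.41 + $267.33 = $407.74
Taxable wages = $3458.40 − $407.74 = $3050.66
State income tax: $3050.66 × 0.0547 = $166.87
City income tax: $3050.66 × 0.02 = $61.01
State unemployment insurance (employee share): $3458.40 × 0.006 = $20.75
Medicare tax: $3458.40 × 0.025 = $86.46
Roth 401(k) contribution: $3458.40 × 0.0375 = $129.69
Total deductions = $140.41 + $267.33 + $166.87 + $61.01 + $20.75 + $86.46 + $129.69 = $872.52
Net pay = $3458.40 − $872.52 = $2585.88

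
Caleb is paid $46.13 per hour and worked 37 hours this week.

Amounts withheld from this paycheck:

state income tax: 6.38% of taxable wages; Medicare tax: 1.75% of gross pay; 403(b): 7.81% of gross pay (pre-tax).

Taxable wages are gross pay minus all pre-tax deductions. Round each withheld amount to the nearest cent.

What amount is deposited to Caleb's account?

$1,443.25

Gross pay: 37 × $46.13 = $1,706.81
403(b): $1,706.81 × 0.0781 = $133.30
Taxable wages = $1,706.81 − $133.30 = $1,573.51
State income tax: $1,573.51 × 0.0638 = $100.39
Medicare tax: $1,706.81 × 0.0175 = $29.87
Total deductions = $133.30 + $100.39 + $29.87 = $263.56
Net pay = $1,706.81 − $263.56 = $1,443.25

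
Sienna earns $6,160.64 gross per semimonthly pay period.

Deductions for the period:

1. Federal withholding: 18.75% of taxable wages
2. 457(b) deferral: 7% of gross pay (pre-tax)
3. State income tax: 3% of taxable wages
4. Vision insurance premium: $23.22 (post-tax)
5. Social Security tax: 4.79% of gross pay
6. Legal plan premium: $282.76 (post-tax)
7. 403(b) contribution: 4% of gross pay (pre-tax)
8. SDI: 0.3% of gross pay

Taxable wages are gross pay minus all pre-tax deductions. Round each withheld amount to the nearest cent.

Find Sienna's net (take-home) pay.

$3,670.87

403(b) contribution: $6,160.64 × 0.04 = $246.43
457(b) deferral: $6,160.64 × 0.07 = $431.24
Pre-tax total = $246.43 + $431.24 = $677.67
Taxable wages = $6,160.64 − $677.67 = $5,482.97
Federal withholding: $5,482.97 × 0.1875 = $1,028.06
State income tax: $5,482.97 × 0.03 = $164.49
Social Security tax: $6,160.64 × 0.0479 = $295.09
SDI: $6,160.64 × 0.003 = $18.48
Legal plan premium: $282.76
Vision insurance premium: $23.22
Total deductions = $246.43 + $431.24 + $1,028.06 + $164.49 + $295.09 + $18.48 + $282.76 + $23.22 = $2,489.77
Net pay = $6,160.64 − $2,489.77 = $3,670.87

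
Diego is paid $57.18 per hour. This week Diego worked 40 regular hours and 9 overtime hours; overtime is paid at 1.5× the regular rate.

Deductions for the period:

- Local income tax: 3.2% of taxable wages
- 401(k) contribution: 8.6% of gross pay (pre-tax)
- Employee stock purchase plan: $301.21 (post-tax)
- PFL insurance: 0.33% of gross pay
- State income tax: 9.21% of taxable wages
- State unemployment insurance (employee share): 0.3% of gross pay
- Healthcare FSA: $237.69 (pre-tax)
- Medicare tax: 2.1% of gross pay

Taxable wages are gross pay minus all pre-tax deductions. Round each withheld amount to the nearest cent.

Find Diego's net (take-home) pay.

$1,856.13

Regular pay: 40 × $57.18 = $2,287.20
Overtime pay: 9 × $57.18 × 1.5 = $771.93
Gross pay = $2,287.20 + $771.93 = $3,059.13
401(k) contribution: $3,059.13 × 0.086 = $263.09
Healthcare FSA: $237.69
Pre-tax total = $263.09 + $237.69 = $500.78
Taxable wages = $3,059.13 − $500.78 = $2,558.35
Local income tax: $2,558.35 × 0.032 = $81.87
State income tax: $2,558.35 × 0.0921 = $235.62
Medicare tax: $3,059.13 × 0.021 = $64.24
State unemployment insurance (employee share): $3,059.13 × 0.003 = $9.18
PFL insurance: $3,059.13 × 0.0033 = $10.10
Employee stock purchase plan: $301.21
Total deductions = $263.09 + $237.69 + $81.87 + $235.62 + $64.24 + $9.18 + $10.10 + $301.21 = $1,203.00
Net pay = $3,059.13 − $1,203.00 = $1,856.13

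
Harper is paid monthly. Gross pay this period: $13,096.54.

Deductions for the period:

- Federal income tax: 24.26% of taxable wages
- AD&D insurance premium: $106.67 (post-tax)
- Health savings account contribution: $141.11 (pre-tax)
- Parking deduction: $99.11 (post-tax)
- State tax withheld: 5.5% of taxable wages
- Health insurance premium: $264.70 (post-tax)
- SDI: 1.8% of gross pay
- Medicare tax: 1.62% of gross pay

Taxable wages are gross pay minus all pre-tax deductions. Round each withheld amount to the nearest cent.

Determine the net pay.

$8,181.51

Health savings account contribution: $141.11
Taxable wages = $13,096.54 − $141.11 = $12,955.43
Federal income tax: $12,955.43 × 0.2426 = $3,142.99
State tax withheld: $12,955.43 × 0.055 = $712.55
SDI: $13,096.54 × 0.018 = $235.74
Medicare tax: $13,096.54 × 0.0162 = $212.16
Parking deduction: $99.11
Health insurance premium: $264.70
AD&D insurance premium: $106.67
Total deductions = $141.11 + $3,142.99 + $712.55 + $235.74 + $212.16 + $99.11 + $264.70 + $106.67 = $4,915.03
Net pay = $13,096.54 − $4,915.03 = $8,181.51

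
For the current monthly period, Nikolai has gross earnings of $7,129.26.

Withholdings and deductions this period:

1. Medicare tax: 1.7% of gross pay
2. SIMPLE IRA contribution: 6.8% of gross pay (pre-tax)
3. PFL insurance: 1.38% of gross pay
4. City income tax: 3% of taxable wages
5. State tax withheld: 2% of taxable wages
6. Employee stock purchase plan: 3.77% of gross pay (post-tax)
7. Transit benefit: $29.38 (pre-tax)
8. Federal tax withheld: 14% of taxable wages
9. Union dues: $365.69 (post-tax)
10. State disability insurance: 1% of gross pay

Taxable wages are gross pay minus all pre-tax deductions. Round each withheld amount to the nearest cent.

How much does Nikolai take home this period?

Transit benefit: $29.38
SIMPLE IRA contribution: $7,129.26 × 0.068 = $484.79
Pre-tax total = $29.38 + $484.79 = $514.17
Taxable wages = $7,129.26 − $514.17 = $6,615.09
Federal tax withheld: $6,615.09 × 0.14 = $926.11
City income tax: $6,615.09 × 0.03 = $198.45
State tax withheld: $6,615.09 × 0.02 = $132.30
PFL insurance: $7,129.26 × 0.0138 = $98.38
State disability insurance: $7,129.26 × 0.01 = $71.29
Medicare tax: $7,129.26 × 0.017 = $121.20
Union dues: $365.69
Employee stock purchase plan: $7,129.26 × 0.0377 = $268.77
Total deductions = $29.38 + $484.79 + $926.11 + $198.45 + $132.30 + $98.38 + $71.29 + $121.20 + $365.69 + $268.77 = $2,696.36
Net pay = $7,129.26 − $2,696.36 = $4,432.90

$4,432.90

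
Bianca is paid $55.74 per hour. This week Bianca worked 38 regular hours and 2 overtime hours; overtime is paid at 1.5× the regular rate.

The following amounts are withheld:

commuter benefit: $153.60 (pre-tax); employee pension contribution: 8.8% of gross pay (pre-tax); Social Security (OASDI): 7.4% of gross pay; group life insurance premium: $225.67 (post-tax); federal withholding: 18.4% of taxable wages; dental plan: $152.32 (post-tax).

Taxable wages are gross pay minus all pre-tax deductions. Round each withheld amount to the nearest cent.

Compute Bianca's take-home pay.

Regular pay: 38 × $55.74 = $2,118.12
Overtime pay: 2 × $55.74 × 1.5 = $167.22
Gross pay = $2,118.12 + $167.22 = $2,285.34
Employee pension contribution: $2,285.34 × 0.088 = $201.11
Commuter benefit: $153.60
Pre-tax total = $201.11 + $153.60 = $354.71
Taxable wages = $2,285.34 − $354.71 = $1,930.63
Federal withholding: $1,930.63 × 0.184 = $355.24
Social Security (OASDI): $2,285.34 × 0.074 = $169.12
Group life insurance premium: $225.67
Dental plan: $152.32
Total deductions = $201.11 + $153.60 + $355.24 + $169.12 + $225.67 + $152.32 = $1,257.06
Net pay = $2,285.34 − $1,257.06 = $1,028.28

$1,028.28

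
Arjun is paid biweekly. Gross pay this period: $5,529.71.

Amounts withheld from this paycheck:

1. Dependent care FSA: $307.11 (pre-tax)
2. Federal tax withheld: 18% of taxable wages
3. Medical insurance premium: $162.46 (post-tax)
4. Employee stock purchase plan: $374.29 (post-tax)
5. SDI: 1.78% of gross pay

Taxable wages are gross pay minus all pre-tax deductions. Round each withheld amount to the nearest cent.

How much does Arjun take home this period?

Dependent care FSA: $307.11
Taxable wages = $5,529.71 − $307.11 = $5,222.60
Federal tax withheld: $5,222.60 × 0.18 = $940.07
SDI: $5,529.71 × 0.0178 = $98.43
Medical insurance premium: $162.46
Employee stock purchase plan: $374.29
Total deductions = $307.11 + $940.07 + $98.43 + $162.46 + $374.29 = $1,882.36
Net pay = $5,529.71 − $1,882.36 = $3,647.35

$3,647.35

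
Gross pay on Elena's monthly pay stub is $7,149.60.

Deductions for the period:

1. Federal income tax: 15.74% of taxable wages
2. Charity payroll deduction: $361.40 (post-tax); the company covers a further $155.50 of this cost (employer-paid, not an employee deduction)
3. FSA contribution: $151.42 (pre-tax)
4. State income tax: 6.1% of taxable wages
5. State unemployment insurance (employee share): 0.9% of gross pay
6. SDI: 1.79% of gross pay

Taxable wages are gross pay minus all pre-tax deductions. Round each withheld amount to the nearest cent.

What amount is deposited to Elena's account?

$4,916.05

FSA contribution: $151.42
Taxable wages = $7,149.60 − $151.42 = $6,998.18
Federal income tax: $6,998.18 × 0.1574 = $1,101.51
State income tax: $6,998.18 × 0.061 = $426.89
State unemployment insurance (employee share): $7,149.60 × 0.009 = $64.35
SDI: $7,149.60 × 0.0179 = $127.98
Charity payroll deduction: $361.40
(Employer's $155.50 toward charity payroll deduction is not withheld from the employee.)
Total deductions = $151.42 + $1,101.51 + $426.89 + $64.35 + $127.98 + $361.40 = $2,233.55
Net pay = $7,149.60 − $2,233.55 = $4,916.05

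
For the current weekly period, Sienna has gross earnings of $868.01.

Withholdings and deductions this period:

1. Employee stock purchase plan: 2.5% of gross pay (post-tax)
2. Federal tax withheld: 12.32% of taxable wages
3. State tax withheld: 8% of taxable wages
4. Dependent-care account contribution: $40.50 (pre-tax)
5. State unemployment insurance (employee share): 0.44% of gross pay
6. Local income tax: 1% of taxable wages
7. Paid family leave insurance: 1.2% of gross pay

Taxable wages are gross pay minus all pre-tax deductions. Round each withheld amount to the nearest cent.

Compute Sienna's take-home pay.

$615.14

Dependent-care account contribution: $40.50
Taxable wages = $868.01 − $40.50 = $827.51
Local income tax: $827.51 × 0.01 = $8.28
State tax withheld: $827.51 × 0.08 = $66.20
Federal tax withheld: $827.51 × 0.1232 = $101.95
State unemployment insurance (employee share): $868.01 × 0.0044 = $3.82
Paid family leave insurance: $868.01 × 0.012 = $10.42
Employee stock purchase plan: $868.01 × 0.025 = $21.70
Total deductions = $40.50 + $8.28 + $66.20 + $101.95 + $3.82 + $10.42 + $21.70 = $252.87
Net pay = $868.01 − $252.87 = $615.14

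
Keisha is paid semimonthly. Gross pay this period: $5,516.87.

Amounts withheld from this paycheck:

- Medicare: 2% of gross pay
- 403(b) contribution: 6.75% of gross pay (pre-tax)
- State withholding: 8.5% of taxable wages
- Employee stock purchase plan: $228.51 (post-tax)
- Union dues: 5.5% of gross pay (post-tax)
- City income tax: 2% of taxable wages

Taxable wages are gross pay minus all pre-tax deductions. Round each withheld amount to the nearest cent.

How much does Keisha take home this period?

403(b) contribution: $5,516.87 × 0.0675 = $372.39
Taxable wages = $5,516.87 − $372.39 = $5,144.48
City income tax: $5,144.48 × 0.02 = $102.89
State withholding: $5,144.48 × 0.085 = $437.28
Medicare: $5,516.87 × 0.02 = $110.34
Employee stock purchase plan: $228.51
Union dues: $5,516.87 × 0.055 = $303.43
Total deductions = $372.39 + $102.89 + $437.28 + $110.34 + $228.51 + $303.43 = $1,554.84
Net pay = $5,516.87 − $1,554.84 = $3,962.03

$3,962.03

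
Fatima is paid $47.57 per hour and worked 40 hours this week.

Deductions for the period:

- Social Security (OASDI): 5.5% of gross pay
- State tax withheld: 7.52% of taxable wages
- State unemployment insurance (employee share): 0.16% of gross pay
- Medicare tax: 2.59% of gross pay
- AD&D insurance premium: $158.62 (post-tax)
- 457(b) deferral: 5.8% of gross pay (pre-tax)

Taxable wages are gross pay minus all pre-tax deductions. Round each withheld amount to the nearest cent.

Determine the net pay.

Gross pay: 40 × $47.57 = $1,902.80
457(b) deferral: $1,902.80 × 0.058 = $110.36
Taxable wages = $1,902.80 − $110.36 = $1,792.44
State tax withheld: $1,792.44 × 0.0752 = $134.79
Social Security (OASDI): $1,902.80 × 0.055 = $104.65
State unemployment insurance (employee share): $1,902.80 × 0.0016 = $3.04
Medicare tax: $1,902.80 × 0.0259 = $49.28
AD&D insurance premium: $158.62
Total deductions = $110.36 + $134.79 + $104.65 + $3.04 + $49.28 + $158.62 = $560.74
Net pay = $1,902.80 − $560.74 = $1,342.06

$1,342.06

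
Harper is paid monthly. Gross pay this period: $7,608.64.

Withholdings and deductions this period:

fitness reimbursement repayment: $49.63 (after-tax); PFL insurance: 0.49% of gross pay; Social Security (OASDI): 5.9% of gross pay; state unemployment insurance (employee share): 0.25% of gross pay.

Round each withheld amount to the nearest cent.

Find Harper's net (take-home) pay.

Social Security (OASDI): $7,608.64 × 0.059 = $448.91
State unemployment insurance (employee share): $7,608.64 × 0.0025 = $19.02
PFL insurance: $7,608.64 × 0.0049 = $37.28
Fitness reimbursement repayment: $49.63
Total deductions = $448.91 + $19.02 + $37.28 + $49.63 = $554.84
Net pay = $7,608.64 − $554.84 = $7,053.80

$7,053.80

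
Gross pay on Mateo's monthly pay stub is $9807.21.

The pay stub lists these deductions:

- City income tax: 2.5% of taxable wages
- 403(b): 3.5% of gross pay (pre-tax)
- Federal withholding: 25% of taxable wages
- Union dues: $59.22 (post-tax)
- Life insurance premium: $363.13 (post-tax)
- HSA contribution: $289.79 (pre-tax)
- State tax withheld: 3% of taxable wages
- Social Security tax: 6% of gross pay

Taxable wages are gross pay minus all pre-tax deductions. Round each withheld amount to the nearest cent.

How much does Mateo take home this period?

$5365.27

HSA contribution: $289.79
403(b): $9807.21 × 0.035 = $343.25
Pre-tax total = $289.79 + $343.25 = $633.04
Taxable wages = $9807.21 − $633.04 = $9174.17
State tax withheld: $9174.17 × 0.03 = $275.23
City income tax: $9174.17 × 0.025 = $229.35
Federal withholding: $9174.17 × 0.25 = $2293.54
Social Security tax: $9807.21 × 0.06 = $588.43
Life insurance premium: $363.13
Union dues: $59.22
Total deductions = $289.79 + $343.25 + $275.23 + $229.35 + $2293.54 + $588.43 + $363.13 + $59.22 = $4441.94
Net pay = $9807.21 − $4441.94 = $5365.27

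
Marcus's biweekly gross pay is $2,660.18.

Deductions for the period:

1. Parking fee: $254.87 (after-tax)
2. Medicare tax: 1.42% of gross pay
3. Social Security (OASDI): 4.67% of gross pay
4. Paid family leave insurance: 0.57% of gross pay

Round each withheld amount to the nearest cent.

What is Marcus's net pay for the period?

$2,228.15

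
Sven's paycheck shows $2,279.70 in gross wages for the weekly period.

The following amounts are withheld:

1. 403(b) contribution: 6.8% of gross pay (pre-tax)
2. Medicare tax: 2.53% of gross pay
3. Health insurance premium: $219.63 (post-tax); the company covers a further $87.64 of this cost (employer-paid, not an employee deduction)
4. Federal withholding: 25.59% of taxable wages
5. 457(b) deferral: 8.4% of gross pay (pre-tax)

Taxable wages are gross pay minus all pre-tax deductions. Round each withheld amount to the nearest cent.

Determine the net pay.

$1,161.18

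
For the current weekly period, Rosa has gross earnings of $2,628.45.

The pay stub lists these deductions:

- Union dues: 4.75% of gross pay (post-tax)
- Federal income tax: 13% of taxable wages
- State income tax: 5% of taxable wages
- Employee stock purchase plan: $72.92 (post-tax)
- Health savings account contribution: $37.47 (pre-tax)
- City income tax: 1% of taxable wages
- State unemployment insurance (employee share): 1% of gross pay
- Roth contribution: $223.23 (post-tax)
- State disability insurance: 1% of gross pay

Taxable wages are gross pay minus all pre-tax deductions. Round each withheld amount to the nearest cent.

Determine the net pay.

Health savings account contribution: $37.47
Taxable wages = $2,628.45 − $37.47 = $2,590.98
City income tax: $2,590.98 × 0.01 = $25.91
Federal income tax: $2,590.98 × 0.13 = $336.83
State income tax: $2,590.98 × 0.05 = $129.55
State disability insurance: $2,628.45 × 0.01 = $26.28
State unemployment insurance (employee share): $2,628.45 × 0.01 = $26.28
Employee stock purchase plan: $72.92
Union dues: $2,628.45 × 0.0475 = $124.85
Roth contribution: $223.23
Total deductions = $37.47 + $25.91 + $336.83 + $129.55 + $26.28 + $26.28 + $72.92 + $124.85 + $223.23 = $1,003.32
Net pay = $2,628.45 − $1,003.32 = $1,625.13

$1,625.13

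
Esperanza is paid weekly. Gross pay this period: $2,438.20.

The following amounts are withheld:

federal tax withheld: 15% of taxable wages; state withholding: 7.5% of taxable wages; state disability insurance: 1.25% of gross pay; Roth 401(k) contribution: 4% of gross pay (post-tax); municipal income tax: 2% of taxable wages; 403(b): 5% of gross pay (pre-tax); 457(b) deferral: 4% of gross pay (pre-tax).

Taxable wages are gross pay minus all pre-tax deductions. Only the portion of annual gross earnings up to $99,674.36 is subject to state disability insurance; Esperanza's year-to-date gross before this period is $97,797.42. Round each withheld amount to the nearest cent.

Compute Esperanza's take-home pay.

$1,554.17

403(b): $2,438.20 × 0.05 = $121.91
457(b) deferral: $2,438.20 × 0.04 = $97.53
Pre-tax total = $121.91 + $97.53 = $219.44
Taxable wages = $2,438.20 − $219.44 = $2,218.76
State withholding: $2,218.76 × 0.075 = $166.41
Municipal income tax: $2,218.76 × 0.02 = $44.38
Federal tax withheld: $2,218.76 × 0.15 = $332.81
State disability insurance: only $99,674.36 − $97,797.42 = $1,876.94 of this check is subject → $1,876.94 × 0.0125 = $23.46
Roth 401(k) contribution: $2,438.20 × 0.04 = $97.53
Total deductions = $121.91 + $97.53 + $166.41 + $44.38 + $332.81 + $23.46 + $97.53 = $884.03
Net pay = $2,438.20 − $884.03 = $1,554.17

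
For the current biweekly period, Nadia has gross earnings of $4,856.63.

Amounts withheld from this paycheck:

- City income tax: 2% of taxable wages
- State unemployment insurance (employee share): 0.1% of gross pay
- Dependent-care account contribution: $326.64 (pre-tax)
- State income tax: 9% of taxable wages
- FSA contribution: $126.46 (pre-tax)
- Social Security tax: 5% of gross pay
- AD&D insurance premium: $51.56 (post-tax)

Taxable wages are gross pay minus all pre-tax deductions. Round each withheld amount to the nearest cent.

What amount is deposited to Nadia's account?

FSA contribution: $126.46
Dependent-care account contribution: $326.64
Pre-tax total = $126.46 + $326.64 = $453.10
Taxable wages = $4,856.63 − $453.10 = $4,403.53
State income tax: $4,403.53 × 0.09 = $396.32
City income tax: $4,403.53 × 0.02 = $88.07
State unemployment insurance (employee share): $4,856.63 × 0.001 = $4.86
Social Security tax: $4,856.63 × 0.05 = $242.83
AD&D insurance premium: $51.56
Total deductions = $126.46 + $326.64 + $396.32 + $88.07 + $4.86 + $242.83 + $51.56 = $1,236.74
Net pay = $4,856.63 − $1,236.74 = $3,619.89

$3,619.89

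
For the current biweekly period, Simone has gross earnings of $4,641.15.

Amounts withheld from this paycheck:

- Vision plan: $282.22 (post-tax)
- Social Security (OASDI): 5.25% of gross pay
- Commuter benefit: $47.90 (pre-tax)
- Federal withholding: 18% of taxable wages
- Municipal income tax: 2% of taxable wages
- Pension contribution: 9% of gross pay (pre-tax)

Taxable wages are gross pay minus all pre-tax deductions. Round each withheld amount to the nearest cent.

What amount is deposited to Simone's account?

Commuter benefit: $47.90
Pension contribution: $4,641.15 × 0.09 = $417.70
Pre-tax total = $47.90 + $417.70 = $465.60
Taxable wages = $4,641.15 − $465.60 = $4,175.55
Municipal income tax: $4,175.55 × 0.02 = $83.51
Federal withholding: $4,175.55 × 0.18 = $751.60
Social Security (OASDI): $4,641.15 × 0.0525 = $243.66
Vision plan: $282.22
Total deductions = $47.90 + $417.70 + $83.51 + $751.60 + $243.66 + $282.22 = $1,826.59
Net pay = $4,641.15 − $1,826.59 = $2,814.56

$2,814.56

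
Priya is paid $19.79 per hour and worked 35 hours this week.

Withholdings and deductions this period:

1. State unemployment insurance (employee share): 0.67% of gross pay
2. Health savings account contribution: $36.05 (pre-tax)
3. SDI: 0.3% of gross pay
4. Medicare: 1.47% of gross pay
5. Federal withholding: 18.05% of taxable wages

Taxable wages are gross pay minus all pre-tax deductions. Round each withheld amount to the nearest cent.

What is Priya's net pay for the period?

Gross pay: 35 × $19.79 = $692.65
Health savings account contribution: $36.05
Taxable wages = $692.65 − $36.05 = $656.60
Federal withholding: $656.60 × 0.1805 = $118.52
SDI: $692.65 × 0.003 = $2.08
State unemployment insurance (employee share): $692.65 × 0.0067 = $4.64
Medicare: $692.65 × 0.0147 = $10.18
Total deductions = $36.05 + $118.52 + $2.08 + $4.64 + $10.18 = $171.47
Net pay = $692.65 − $171.47 = $521.18

$521.18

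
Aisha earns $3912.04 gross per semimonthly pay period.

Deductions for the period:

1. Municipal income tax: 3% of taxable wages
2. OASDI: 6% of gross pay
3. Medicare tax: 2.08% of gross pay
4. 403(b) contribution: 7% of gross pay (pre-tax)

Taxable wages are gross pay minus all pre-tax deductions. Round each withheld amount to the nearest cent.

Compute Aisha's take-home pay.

403(b) contribution: $3912.04 × 0.07 = $273.84
Taxable wages = $3912.04 − $273.84 = $3638.20
Municipal income tax: $3638.20 × 0.03 = $109.15
OASDI: $3912.04 × 0.06 = $234.72
Medicare tax: $3912.04 × 0.0208 = $81.37
Total deductions = $273.84 + $109.15 + $234.72 + $81.37 = $699.08
Net pay = $3912.04 − $699.08 = $3212.96

$3212.96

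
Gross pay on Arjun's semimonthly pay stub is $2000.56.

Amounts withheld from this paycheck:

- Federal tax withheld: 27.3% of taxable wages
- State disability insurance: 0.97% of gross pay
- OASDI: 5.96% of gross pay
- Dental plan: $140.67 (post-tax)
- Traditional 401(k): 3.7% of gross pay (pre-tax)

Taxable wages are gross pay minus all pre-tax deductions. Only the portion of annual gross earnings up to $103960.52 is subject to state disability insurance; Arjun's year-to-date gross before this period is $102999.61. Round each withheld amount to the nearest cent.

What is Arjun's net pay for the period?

Traditional 401(k): $2000.56 × 0.037 = $74.02
Taxable wages = $2000.56 − $74.02 = $1926.54
Federal tax withheld: $1926.54 × 0.273 = $525.95
State disability insurance: only $103960.52 − $102999.61 = $960.91 of this check is subject → $960.91 × 0.0097 = $9.32
OASDI: $2000.56 × 0.0596 = $119.23
Dental plan: $140.67
Total deductions = $74.02 + $525.95 + $9.32 + $119.23 + $140.67 = $869.19
Net pay = $2000.56 − $869.19 = $1131.37

$1131.37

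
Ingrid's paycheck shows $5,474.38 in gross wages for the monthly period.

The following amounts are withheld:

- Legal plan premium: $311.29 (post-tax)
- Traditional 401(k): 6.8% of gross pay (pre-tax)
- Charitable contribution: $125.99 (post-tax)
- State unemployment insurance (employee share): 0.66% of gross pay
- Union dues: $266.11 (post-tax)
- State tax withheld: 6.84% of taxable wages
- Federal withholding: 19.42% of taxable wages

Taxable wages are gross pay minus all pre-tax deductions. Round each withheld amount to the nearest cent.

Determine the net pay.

$3,022.78

Traditional 401(k): $5,474.38 × 0.068 = $372.26
Taxable wages = $5,474.38 − $372.26 = $5,102.12
Federal withholding: $5,102.12 × 0.1942 = $990.83
State tax withheld: $5,102.12 × 0.0684 = $348.99
State unemployment insurance (employee share): $5,474.38 × 0.0066 = $36.13
Union dues: $266.11
Legal plan premium: $311.29
Charitable contribution: $125.99
Total deductions = $372.26 + $990.83 + $348.99 + $36.13 + $266.11 + $311.29 + $125.99 = $2,451.60
Net pay = $5,474.38 − $2,451.60 = $3,022.78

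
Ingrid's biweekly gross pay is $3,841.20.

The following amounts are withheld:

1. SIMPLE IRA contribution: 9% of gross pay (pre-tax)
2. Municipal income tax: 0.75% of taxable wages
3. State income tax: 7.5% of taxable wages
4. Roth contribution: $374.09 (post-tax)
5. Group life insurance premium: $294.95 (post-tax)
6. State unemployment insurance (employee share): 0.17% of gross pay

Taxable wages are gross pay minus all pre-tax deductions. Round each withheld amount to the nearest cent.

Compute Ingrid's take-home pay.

$2,531.54

SIMPLE IRA contribution: $3,841.20 × 0.09 = $345.71
Taxable wages = $3,841.20 − $345.71 = $3,495.49
State income tax: $3,495.49 × 0.075 = $262.16
Municipal income tax: $3,495.49 × 0.0075 = $26.22
State unemployment insurance (employee share): $3,841.20 × 0.0017 = $6.53
Group life insurance premium: $294.95
Roth contribution: $374.09
Total deductions = $345.71 + $262.16 + $26.22 + $6.53 + $294.95 + $374.09 = $1,309.66
Net pay = $3,841.20 − $1,309.66 = $2,531.54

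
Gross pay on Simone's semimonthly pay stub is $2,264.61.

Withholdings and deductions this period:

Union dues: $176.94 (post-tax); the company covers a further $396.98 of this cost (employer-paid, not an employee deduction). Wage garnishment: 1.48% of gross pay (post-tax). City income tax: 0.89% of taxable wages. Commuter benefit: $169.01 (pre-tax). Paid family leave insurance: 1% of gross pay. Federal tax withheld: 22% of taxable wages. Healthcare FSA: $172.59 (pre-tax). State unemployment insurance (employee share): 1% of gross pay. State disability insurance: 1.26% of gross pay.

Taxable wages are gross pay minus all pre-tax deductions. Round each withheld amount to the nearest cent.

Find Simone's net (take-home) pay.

Commuter benefit: $169.01
Healthcare FSA: $172.59
Pre-tax total = $169.01 + $172.59 = $341.60
Taxable wages = $2,264.61 − $341.60 = $1,923.01
City income tax: $1,923.01 × 0.0089 = $17.11
Federal tax withheld: $1,923.01 × 0.22 = $423.06
Paid family leave insurance: $2,264.61 × 0.01 = $22.65
State disability insurance: $2,264.61 × 0.0126 = $28.53
State unemployment insurance (employee share): $2,264.61 × 0.01 = $22.65
Wage garnishment: $2,264.61 × 0.0148 = $33.52
Union dues: $176.94
(Employer's $396.98 toward union dues is not withheld from the employee.)
Total deductions = $169.01 + $172.59 + $17.11 + $423.06 + $22.65 + $28.53 + $22.65 + $33.52 + $176.94 = $1,066.06
Net pay = $2,264.61 − $1,066.06 = $1,198.55

$1,198.55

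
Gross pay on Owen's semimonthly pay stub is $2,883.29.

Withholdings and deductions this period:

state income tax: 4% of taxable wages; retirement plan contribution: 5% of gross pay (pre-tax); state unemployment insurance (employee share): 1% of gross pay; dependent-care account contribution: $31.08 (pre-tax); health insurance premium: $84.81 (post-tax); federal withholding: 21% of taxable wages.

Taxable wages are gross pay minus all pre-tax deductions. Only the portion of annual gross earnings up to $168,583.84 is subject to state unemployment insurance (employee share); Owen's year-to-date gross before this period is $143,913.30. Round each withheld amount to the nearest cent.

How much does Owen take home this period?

$1,917.40

Dependent-care account contribution: $31.08
Retirement plan contribution: $2,883.29 × 0.05 = $144.16
Pre-tax total = $31.08 + $144.16 = $175.24
Taxable wages = $2,883.29 − $175.24 = $2,708.05
State income tax: $2,708.05 × 0.04 = $108.32
Federal withholding: $2,708.05 × 0.21 = $568.69
State unemployment insurance (employee share): cap not yet reached, full $2,883.29 is subject → $2,883.29 × 0.01 = $28.83
Health insurance premium: $84.81
Total deductions = $31.08 + $144.16 + $108.32 + $568.69 + $28.83 + $84.81 = $965.89
Net pay = $2,883.29 − $965.89 = $1,917.40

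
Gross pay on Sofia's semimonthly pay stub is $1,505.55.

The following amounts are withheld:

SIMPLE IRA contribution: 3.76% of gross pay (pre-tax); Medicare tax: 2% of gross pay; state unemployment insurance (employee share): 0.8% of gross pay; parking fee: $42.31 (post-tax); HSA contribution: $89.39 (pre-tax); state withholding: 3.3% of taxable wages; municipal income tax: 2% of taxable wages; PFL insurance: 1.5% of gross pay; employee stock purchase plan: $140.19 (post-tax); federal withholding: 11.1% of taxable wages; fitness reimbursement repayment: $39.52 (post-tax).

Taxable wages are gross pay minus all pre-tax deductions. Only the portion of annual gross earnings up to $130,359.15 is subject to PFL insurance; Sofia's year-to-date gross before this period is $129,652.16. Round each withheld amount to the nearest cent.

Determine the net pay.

$861.81

SIMPLE IRA contribution: $1,505.55 × 0.0376 = $56.61
HSA contribution: $89.39
Pre-tax total = $56.61 + $89.39 = $146.00
Taxable wages = $1,505.55 − $146.00 = $1,359.55
State withholding: $1,359.55 × 0.033 = $44.87
Federal withholding: $1,359.55 × 0.111 = $150.91
Municipal income tax: $1,359.55 × 0.02 = $27.19
State unemployment insurance (employee share): $1,505.55 × 0.008 = $12.04
PFL insurance: only $130,359.15 − $129,652.16 = $706.99 of this check is subject → $706.99 × 0.015 = $10.60
Medicare tax: $1,505.55 × 0.02 = $30.11
Employee stock purchase plan: $140.19
Parking fee: $42.31
Fitness reimbursement repayment: $39.52
Total deductions = $56.61 + $89.39 + $44.87 + $150.91 + $27.19 + $12.04 + $10.60 + $30.11 + $140.19 + $42.31 + $39.52 = $643.74
Net pay = $1,505.55 − $643.74 = $861.81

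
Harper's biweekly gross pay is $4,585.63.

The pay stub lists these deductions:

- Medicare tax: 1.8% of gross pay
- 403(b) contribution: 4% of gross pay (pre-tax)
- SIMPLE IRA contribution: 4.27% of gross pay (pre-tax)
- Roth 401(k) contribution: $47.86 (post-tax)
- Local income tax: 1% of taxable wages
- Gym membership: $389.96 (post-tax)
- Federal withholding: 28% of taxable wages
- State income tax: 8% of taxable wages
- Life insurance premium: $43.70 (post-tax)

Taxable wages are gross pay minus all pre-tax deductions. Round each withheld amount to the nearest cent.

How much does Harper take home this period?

$2,085.97

403(b) contribution: $4,585.63 × 0.04 = $183.43
SIMPLE IRA contribution: $4,585.63 × 0.0427 = $195.81
Pre-tax total = $183.43 + $195.81 = $379.24
Taxable wages = $4,585.63 − $379.24 = $4,206.39
State income tax: $4,206.39 × 0.08 = $336.51
Federal withholding: $4,206.39 × 0.28 = $1,177.79
Local income tax: $4,206.39 × 0.01 = $42.06
Medicare tax: $4,585.63 × 0.018 = $82.54
Gym membership: $389.96
Life insurance premium: $43.70
Roth 401(k) contribution: $47.86
Total deductions = $183.43 + $195.81 + $336.51 + $1,177.79 + $42.06 + $82.54 + $389.96 + $43.70 + $47.86 = $2,499.66
Net pay = $4,585.63 − $2,499.66 = $2,085.97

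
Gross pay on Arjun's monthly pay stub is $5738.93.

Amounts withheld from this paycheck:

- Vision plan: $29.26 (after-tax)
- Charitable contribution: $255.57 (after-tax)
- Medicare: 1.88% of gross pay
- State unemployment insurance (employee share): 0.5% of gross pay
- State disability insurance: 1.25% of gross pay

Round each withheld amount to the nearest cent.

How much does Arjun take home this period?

Medicare: $5738.93 × 0.0188 = $107.89
State unemployment insurance (employee share): $5738.93 × 0.005 = $28.69
State disability insurance: $5738.93 × 0.0125 = $71.74
Vision plan: $29.26
Charitable contribution: $255.57
Total deductions = $107.89 + $28.69 + $71.74 + $29.26 + $255.57 = $493.15
Net pay = $5738.93 − $493.15 = $5245.78

$5245.78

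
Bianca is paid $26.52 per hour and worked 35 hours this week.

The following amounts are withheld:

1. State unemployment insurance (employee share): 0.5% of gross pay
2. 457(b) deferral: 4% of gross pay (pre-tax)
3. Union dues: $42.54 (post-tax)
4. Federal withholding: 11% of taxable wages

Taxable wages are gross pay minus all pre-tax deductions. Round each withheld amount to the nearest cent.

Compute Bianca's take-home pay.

$745.87

Gross pay: 35 × $26.52 = $928.20
457(b) deferral: $928.20 × 0.04 = $37.13
Taxable wages = $928.20 − $37.13 = $891.07
Federal withholding: $891.07 × 0.11 = $98.02
State unemployment insurance (employee share): $928.20 × 0.005 = $4.64
Union dues: $42.54
Total deductions = $37.13 + $98.02 + $4.64 + $42.54 = $182.33
Net pay = $928.20 − $182.33 = $745.87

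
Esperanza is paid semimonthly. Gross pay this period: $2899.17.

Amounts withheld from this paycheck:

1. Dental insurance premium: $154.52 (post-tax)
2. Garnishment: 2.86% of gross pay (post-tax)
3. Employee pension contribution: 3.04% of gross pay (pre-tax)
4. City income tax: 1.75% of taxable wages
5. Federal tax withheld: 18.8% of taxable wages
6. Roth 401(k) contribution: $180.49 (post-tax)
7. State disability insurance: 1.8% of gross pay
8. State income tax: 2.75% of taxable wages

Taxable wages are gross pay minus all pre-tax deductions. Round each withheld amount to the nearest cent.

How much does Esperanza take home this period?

$1685.95

Employee pension contribution: $2899.17 × 0.0304 = $88.13
Taxable wages = $2899.17 − $88.13 = $2811.04
City income tax: $2811.04 × 0.0175 = $49.19
State income tax: $2811.04 × 0.0275 = $77.30
Federal tax withheld: $2811.04 × 0.188 = $528.48
State disability insurance: $2899.17 × 0.018 = $52.19
Dental insurance premium: $154.52
Garnishment: $2899.17 × 0.0286 = $82.92
Roth 401(k) contribution: $180.49
Total deductions = $88.13 + $49.19 + $77.30 + $528.48 + $52.19 + $154.52 + $82.92 + $180.49 = $1213.22
Net pay = $2899.17 − $1213.22 = $1685.95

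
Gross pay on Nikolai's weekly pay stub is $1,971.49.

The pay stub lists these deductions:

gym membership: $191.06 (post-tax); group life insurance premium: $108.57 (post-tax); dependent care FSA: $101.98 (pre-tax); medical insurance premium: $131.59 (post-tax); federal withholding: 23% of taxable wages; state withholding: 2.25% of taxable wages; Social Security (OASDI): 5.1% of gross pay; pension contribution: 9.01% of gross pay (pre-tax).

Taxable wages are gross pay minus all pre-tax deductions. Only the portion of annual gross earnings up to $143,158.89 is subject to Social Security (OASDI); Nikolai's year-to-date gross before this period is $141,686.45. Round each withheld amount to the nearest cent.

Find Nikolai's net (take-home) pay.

$758.37

Pension contribution: $1,971.49 × 0.0901 = $177.63
Dependent care FSA: $101.98
Pre-tax total = $177.63 + $101.98 = $279.61
Taxable wages = $1,971.49 − $279.61 = $1,691.88
State withholding: $1,691.88 × 0.0225 = $38.07
Federal withholding: $1,691.88 × 0.23 = $389.13
Social Security (OASDI): only $143,158.89 − $141,686.45 = $1,472.44 of this check is subject → $1,472.44 × 0.051 = $75.09
Medical insurance premium: $131.59
Gym membership: $191.06
Group life insurance premium: $108.57
Total deductions = $177.63 + $101.98 + $38.07 + $389.13 + $75.09 + $131.59 + $191.06 + $108.57 = $1,213.12
Net pay = $1,971.49 − $1,213.12 = $758.37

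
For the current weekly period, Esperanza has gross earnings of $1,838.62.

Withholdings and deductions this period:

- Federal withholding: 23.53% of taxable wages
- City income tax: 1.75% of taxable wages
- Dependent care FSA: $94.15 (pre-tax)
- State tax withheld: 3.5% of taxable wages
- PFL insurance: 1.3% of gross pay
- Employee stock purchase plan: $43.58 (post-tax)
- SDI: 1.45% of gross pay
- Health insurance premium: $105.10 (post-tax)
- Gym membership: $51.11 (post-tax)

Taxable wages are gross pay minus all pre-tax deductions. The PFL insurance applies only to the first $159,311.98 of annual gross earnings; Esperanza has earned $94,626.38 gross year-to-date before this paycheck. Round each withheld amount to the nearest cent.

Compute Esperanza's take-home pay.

Dependent care FSA: $94.15
Taxable wages = $1,838.62 − $94.15 = $1,744.47
Federal withholding: $1,744.47 × 0.2353 = $410.47
State tax withheld: $1,744.47 × 0.035 = $61.06
City income tax: $1,744.47 × 0.0175 = $30.53
PFL insurance: cap not yet reached, full $1,838.62 is subject → $1,838.62 × 0.013 = $23.90
SDI: $1,838.62 × 0.0145 = $26.66
Health insurance premium: $105.10
Employee stock purchase plan: $43.58
Gym membership: $51.11
Total deductions = $94.15 + $410.47 + $61.06 + $30.53 + $23.90 + $26.66 + $105.10 + $43.58 + $51.11 = $846.56
Net pay = $1,838.62 − $846.56 = $992.06

$992.06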